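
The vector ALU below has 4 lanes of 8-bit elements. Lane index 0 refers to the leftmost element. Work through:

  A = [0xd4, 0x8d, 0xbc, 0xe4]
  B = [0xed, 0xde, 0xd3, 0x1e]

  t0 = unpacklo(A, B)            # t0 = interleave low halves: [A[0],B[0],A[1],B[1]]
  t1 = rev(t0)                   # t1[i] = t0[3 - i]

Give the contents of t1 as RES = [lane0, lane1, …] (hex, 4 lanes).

  t0: d4 ed 8d de
  t1: de 8d ed d4

RES = [0xde, 0x8d, 0xed, 0xd4]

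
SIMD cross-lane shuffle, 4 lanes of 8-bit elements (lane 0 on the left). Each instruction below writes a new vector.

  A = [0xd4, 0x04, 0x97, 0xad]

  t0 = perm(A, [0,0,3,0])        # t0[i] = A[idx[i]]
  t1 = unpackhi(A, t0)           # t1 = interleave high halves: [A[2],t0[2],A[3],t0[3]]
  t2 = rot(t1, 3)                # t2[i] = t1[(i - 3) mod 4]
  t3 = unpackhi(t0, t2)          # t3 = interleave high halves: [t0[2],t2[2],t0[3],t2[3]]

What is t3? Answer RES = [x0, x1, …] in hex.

RES = [ 0xad  0xd4  0xd4  0x97 ]

t0 = [0xd4, 0xd4, 0xad, 0xd4]
t1 = [0x97, 0xad, 0xad, 0xd4]
t2 = [0xad, 0xad, 0xd4, 0x97]
t3 = [0xad, 0xd4, 0xd4, 0x97]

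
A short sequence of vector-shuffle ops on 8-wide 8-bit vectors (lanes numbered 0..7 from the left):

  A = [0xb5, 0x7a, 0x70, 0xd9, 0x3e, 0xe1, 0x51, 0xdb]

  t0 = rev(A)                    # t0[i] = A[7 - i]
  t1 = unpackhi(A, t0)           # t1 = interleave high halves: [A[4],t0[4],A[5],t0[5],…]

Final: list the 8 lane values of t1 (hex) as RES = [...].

t0 = [0xdb, 0x51, 0xe1, 0x3e, 0xd9, 0x70, 0x7a, 0xb5]
t1 = [0x3e, 0xd9, 0xe1, 0x70, 0x51, 0x7a, 0xdb, 0xb5]

RES = [ 0x3e  0xd9  0xe1  0x70  0x51  0x7a  0xdb  0xb5 ]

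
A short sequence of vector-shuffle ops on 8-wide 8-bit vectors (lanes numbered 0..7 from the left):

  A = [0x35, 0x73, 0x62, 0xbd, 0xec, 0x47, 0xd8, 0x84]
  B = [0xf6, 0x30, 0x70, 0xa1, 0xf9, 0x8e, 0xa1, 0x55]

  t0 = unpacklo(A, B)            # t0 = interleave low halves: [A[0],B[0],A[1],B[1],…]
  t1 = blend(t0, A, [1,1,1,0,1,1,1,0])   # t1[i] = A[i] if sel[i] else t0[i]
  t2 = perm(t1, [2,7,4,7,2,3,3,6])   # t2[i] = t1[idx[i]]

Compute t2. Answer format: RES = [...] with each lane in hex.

RES = [ 0x62  0xa1  0xec  0xa1  0x62  0x30  0x30  0xd8 ]

→ t0 |35|f6|73|30|62|70|bd|a1|
→ t1 |35|73|62|30|ec|47|d8|a1|
→ t2 |62|a1|ec|a1|62|30|30|d8|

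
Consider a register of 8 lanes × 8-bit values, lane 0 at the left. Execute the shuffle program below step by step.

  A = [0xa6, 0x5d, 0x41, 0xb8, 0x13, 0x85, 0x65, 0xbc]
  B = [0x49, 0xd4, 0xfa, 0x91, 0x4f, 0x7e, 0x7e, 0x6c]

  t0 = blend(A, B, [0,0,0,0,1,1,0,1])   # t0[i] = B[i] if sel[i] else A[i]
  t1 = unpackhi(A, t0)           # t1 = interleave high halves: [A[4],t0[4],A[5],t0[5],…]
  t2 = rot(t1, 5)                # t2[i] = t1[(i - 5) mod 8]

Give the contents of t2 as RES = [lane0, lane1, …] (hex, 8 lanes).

RES = [0x7e, 0x65, 0x65, 0xbc, 0x6c, 0x13, 0x4f, 0x85]

t0 = [0xa6, 0x5d, 0x41, 0xb8, 0x4f, 0x7e, 0x65, 0x6c]
t1 = [0x13, 0x4f, 0x85, 0x7e, 0x65, 0x65, 0xbc, 0x6c]
t2 = [0x7e, 0x65, 0x65, 0xbc, 0x6c, 0x13, 0x4f, 0x85]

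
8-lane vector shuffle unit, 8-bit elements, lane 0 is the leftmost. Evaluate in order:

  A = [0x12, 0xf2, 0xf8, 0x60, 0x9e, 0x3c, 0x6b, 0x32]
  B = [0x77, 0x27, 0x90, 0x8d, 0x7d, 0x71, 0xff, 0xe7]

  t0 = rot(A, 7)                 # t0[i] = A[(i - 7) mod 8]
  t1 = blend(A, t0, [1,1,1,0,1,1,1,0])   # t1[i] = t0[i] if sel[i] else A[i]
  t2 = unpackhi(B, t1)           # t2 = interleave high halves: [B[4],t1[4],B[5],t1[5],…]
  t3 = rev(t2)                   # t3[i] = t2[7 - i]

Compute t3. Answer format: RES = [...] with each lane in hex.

  t0: f2 f8 60 9e 3c 6b 32 12
  t1: f2 f8 60 60 3c 6b 32 32
  t2: 7d 3c 71 6b ff 32 e7 32
  t3: 32 e7 32 ff 6b 71 3c 7d

RES = [0x32, 0xe7, 0x32, 0xff, 0x6b, 0x71, 0x3c, 0x7d]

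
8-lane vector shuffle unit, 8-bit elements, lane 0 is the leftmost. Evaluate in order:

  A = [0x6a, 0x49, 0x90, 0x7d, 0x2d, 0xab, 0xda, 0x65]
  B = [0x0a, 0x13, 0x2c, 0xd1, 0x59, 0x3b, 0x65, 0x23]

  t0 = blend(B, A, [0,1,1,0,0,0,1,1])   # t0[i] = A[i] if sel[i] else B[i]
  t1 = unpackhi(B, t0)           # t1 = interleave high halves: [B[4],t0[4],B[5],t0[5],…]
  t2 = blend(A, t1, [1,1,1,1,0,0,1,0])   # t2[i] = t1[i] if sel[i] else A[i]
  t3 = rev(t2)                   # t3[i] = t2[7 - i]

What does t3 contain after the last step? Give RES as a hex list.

RES = [0x65, 0x23, 0xab, 0x2d, 0x3b, 0x3b, 0x59, 0x59]

  t0: 0a 49 90 d1 59 3b da 65
  t1: 59 59 3b 3b 65 da 23 65
  t2: 59 59 3b 3b 2d ab 23 65
  t3: 65 23 ab 2d 3b 3b 59 59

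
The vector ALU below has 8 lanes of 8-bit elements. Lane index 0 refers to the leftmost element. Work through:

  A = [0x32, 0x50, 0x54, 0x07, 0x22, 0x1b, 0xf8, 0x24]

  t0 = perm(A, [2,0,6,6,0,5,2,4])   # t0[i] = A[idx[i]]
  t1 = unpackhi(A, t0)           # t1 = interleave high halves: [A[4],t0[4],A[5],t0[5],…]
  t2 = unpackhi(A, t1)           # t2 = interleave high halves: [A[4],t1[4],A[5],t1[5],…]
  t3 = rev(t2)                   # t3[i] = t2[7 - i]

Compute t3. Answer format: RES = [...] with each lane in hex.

RES = [ 0x22  0x24  0x24  0xf8  0x54  0x1b  0xf8  0x22 ]

t0 = [0x54, 0x32, 0xf8, 0xf8, 0x32, 0x1b, 0x54, 0x22]
t1 = [0x22, 0x32, 0x1b, 0x1b, 0xf8, 0x54, 0x24, 0x22]
t2 = [0x22, 0xf8, 0x1b, 0x54, 0xf8, 0x24, 0x24, 0x22]
t3 = [0x22, 0x24, 0x24, 0xf8, 0x54, 0x1b, 0xf8, 0x22]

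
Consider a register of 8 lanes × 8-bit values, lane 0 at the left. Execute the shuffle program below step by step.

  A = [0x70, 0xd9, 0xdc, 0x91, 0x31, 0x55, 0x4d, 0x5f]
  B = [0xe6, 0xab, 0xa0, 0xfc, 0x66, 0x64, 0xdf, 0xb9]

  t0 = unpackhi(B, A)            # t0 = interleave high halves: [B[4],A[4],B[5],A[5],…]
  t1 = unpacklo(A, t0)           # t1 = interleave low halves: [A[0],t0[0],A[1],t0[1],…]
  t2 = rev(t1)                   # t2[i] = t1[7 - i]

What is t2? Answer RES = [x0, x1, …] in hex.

RES = [0x55, 0x91, 0x64, 0xdc, 0x31, 0xd9, 0x66, 0x70]

→ t0 |66|31|64|55|df|4d|b9|5f|
→ t1 |70|66|d9|31|dc|64|91|55|
→ t2 |55|91|64|dc|31|d9|66|70|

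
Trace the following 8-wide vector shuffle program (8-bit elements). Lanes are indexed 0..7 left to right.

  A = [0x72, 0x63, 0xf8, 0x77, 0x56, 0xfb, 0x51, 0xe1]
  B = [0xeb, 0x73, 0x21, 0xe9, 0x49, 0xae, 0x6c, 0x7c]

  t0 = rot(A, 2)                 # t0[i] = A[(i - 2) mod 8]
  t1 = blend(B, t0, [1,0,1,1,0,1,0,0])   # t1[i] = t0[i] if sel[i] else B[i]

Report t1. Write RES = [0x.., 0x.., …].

RES = [0x51, 0x73, 0x72, 0x63, 0x49, 0x77, 0x6c, 0x7c]

  t0: 51 e1 72 63 f8 77 56 fb
  t1: 51 73 72 63 49 77 6c 7c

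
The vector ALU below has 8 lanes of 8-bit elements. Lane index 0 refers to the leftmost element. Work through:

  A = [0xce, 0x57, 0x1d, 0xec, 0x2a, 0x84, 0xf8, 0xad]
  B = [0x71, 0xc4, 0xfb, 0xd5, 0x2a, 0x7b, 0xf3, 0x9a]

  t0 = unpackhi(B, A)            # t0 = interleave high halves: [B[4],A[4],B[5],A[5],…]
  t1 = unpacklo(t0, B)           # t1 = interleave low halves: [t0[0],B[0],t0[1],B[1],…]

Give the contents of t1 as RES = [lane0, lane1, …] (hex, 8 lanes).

RES = [ 0x2a  0x71  0x2a  0xc4  0x7b  0xfb  0x84  0xd5 ]

  t0: 2a 2a 7b 84 f3 f8 9a ad
  t1: 2a 71 2a c4 7b fb 84 d5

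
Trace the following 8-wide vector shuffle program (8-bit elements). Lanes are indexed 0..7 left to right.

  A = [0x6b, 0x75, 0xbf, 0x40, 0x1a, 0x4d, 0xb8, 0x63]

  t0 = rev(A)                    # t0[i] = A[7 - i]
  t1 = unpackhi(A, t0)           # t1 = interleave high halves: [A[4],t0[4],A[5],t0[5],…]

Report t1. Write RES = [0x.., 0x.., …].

RES = [ 0x1a  0x40  0x4d  0xbf  0xb8  0x75  0x63  0x6b ]

t0 = [0x63, 0xb8, 0x4d, 0x1a, 0x40, 0xbf, 0x75, 0x6b]
t1 = [0x1a, 0x40, 0x4d, 0xbf, 0xb8, 0x75, 0x63, 0x6b]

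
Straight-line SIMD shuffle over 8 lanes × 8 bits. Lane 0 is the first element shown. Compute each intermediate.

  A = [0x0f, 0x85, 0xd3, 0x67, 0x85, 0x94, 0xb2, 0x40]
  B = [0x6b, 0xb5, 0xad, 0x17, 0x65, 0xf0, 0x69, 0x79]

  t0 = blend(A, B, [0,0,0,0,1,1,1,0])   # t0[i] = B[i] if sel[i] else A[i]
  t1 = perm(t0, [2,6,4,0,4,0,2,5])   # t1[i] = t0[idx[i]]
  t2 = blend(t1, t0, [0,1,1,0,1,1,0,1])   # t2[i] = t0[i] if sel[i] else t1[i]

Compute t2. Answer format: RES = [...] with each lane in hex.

→ t0 |0f|85|d3|67|65|f0|69|40|
→ t1 |d3|69|65|0f|65|0f|d3|f0|
→ t2 |d3|85|d3|0f|65|f0|d3|40|

RES = [ 0xd3  0x85  0xd3  0x0f  0x65  0xf0  0xd3  0x40 ]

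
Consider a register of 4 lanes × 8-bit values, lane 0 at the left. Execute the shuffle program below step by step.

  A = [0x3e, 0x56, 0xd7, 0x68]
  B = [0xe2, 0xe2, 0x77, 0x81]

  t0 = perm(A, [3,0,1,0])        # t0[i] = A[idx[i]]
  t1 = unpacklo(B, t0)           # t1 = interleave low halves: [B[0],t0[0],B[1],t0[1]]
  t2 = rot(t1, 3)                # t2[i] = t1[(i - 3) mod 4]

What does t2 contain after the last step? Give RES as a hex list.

RES = [ 0x68  0xe2  0x3e  0xe2 ]

→ t0 |68|3e|56|3e|
→ t1 |e2|68|e2|3e|
→ t2 |68|e2|3e|e2|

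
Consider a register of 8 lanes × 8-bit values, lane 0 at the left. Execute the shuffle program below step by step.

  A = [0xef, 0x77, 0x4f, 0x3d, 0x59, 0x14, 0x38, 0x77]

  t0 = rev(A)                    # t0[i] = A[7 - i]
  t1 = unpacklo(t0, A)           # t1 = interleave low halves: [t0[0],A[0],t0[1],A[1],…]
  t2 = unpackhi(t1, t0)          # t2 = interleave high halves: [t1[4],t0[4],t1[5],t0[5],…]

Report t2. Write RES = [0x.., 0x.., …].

  t0: 77 38 14 59 3d 4f 77 ef
  t1: 77 ef 38 77 14 4f 59 3d
  t2: 14 3d 4f 4f 59 77 3d ef

RES = [0x14, 0x3d, 0x4f, 0x4f, 0x59, 0x77, 0x3d, 0xef]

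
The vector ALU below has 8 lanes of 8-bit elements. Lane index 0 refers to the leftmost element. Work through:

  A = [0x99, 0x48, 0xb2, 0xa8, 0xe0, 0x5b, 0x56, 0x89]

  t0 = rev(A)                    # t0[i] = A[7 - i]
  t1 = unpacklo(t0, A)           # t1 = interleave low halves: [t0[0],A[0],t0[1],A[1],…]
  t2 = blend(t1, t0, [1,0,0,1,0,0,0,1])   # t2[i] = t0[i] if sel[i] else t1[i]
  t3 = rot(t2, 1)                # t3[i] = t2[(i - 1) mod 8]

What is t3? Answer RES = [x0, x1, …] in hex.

→ t0 |89|56|5b|e0|a8|b2|48|99|
→ t1 |89|99|56|48|5b|b2|e0|a8|
→ t2 |89|99|56|e0|5b|b2|e0|99|
→ t3 |99|89|99|56|e0|5b|b2|e0|

RES = [ 0x99  0x89  0x99  0x56  0xe0  0x5b  0xb2  0xe0 ]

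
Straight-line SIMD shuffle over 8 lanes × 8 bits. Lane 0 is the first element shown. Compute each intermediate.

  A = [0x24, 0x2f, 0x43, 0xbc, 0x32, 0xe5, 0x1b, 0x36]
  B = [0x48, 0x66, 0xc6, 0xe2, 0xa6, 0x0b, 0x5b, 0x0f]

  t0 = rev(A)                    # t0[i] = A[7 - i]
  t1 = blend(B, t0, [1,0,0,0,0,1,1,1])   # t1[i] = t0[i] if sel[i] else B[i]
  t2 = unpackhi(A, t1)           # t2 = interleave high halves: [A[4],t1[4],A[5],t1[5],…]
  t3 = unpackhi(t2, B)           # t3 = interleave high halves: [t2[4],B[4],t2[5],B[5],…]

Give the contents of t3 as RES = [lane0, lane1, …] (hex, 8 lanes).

  t0: 36 1b e5 32 bc 43 2f 24
  t1: 36 66 c6 e2 a6 43 2f 24
  t2: 32 a6 e5 43 1b 2f 36 24
  t3: 1b a6 2f 0b 36 5b 24 0f

RES = [ 0x1b  0xa6  0x2f  0x0b  0x36  0x5b  0x24  0x0f ]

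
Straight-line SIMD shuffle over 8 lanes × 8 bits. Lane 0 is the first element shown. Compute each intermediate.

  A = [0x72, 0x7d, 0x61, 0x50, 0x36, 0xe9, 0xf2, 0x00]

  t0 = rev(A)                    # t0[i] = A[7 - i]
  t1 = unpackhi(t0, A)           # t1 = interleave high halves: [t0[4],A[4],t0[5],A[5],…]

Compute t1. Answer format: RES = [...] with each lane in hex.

  t0: 00 f2 e9 36 50 61 7d 72
  t1: 50 36 61 e9 7d f2 72 00

RES = [ 0x50  0x36  0x61  0xe9  0x7d  0xf2  0x72  0x00 ]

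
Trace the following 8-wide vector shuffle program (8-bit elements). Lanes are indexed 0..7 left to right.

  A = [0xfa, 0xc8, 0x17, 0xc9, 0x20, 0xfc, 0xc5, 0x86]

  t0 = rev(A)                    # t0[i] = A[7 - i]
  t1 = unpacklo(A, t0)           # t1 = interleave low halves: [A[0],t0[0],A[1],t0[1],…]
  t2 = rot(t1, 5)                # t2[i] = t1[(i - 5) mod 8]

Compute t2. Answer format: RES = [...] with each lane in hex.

→ t0 |86|c5|fc|20|c9|17|c8|fa|
→ t1 |fa|86|c8|c5|17|fc|c9|20|
→ t2 |c5|17|fc|c9|20|fa|86|c8|

RES = [0xc5, 0x17, 0xfc, 0xc9, 0x20, 0xfa, 0x86, 0xc8]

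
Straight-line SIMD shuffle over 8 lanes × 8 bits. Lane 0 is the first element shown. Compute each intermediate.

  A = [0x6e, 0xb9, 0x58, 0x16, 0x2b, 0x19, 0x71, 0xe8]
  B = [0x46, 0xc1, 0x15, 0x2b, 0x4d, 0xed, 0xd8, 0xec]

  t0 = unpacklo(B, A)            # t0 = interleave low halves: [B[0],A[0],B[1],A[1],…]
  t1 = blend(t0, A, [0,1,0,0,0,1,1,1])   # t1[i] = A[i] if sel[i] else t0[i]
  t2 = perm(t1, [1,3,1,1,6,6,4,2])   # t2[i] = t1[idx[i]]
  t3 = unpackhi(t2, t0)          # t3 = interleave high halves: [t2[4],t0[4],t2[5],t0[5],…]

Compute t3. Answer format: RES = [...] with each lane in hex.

→ t0 |46|6e|c1|b9|15|58|2b|16|
→ t1 |46|b9|c1|b9|15|19|71|e8|
→ t2 |b9|b9|b9|b9|71|71|15|c1|
→ t3 |71|15|71|58|15|2b|c1|16|

RES = [ 0x71  0x15  0x71  0x58  0x15  0x2b  0xc1  0x16 ]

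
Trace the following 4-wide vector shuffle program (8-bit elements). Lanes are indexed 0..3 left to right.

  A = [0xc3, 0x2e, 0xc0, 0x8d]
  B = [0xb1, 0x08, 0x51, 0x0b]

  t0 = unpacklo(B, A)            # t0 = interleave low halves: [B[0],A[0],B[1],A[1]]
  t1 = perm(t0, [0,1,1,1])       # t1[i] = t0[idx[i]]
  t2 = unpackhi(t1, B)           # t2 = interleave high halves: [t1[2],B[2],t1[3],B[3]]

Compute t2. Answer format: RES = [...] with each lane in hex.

  t0: b1 c3 08 2e
  t1: b1 c3 c3 c3
  t2: c3 51 c3 0b

RES = [ 0xc3  0x51  0xc3  0x0b ]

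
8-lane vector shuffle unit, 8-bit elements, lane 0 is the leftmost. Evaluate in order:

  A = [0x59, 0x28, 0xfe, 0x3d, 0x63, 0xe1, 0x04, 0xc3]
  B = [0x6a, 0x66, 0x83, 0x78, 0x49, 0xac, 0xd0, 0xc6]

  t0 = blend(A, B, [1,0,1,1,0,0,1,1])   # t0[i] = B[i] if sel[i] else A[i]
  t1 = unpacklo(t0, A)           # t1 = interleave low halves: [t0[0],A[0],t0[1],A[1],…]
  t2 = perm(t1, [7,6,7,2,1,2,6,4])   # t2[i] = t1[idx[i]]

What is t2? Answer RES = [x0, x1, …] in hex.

RES = [0x3d, 0x78, 0x3d, 0x28, 0x59, 0x28, 0x78, 0x83]

→ t0 |6a|28|83|78|63|e1|d0|c6|
→ t1 |6a|59|28|28|83|fe|78|3d|
→ t2 |3d|78|3d|28|59|28|78|83|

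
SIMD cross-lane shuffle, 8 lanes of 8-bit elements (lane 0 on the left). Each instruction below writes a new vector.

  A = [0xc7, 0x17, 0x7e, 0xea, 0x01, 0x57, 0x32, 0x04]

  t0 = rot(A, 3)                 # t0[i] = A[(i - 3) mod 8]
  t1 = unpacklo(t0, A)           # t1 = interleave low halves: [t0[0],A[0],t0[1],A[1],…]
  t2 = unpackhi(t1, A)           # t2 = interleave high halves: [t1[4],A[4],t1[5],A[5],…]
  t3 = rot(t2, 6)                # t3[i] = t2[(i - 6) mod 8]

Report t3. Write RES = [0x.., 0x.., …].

RES = [0x7e, 0x57, 0xc7, 0x32, 0xea, 0x04, 0x04, 0x01]

  t0: 57 32 04 c7 17 7e ea 01
  t1: 57 c7 32 17 04 7e c7 ea
  t2: 04 01 7e 57 c7 32 ea 04
  t3: 7e 57 c7 32 ea 04 04 01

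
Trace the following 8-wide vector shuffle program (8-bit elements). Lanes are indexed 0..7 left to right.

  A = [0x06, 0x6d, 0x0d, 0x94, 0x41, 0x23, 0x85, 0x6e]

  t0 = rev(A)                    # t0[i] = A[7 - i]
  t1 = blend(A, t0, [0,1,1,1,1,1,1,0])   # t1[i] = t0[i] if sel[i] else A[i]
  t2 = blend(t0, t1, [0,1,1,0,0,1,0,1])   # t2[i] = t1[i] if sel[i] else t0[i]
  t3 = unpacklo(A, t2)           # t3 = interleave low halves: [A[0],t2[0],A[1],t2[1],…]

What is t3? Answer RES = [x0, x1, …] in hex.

t0 = [0x6e, 0x85, 0x23, 0x41, 0x94, 0x0d, 0x6d, 0x06]
t1 = [0x06, 0x85, 0x23, 0x41, 0x94, 0x0d, 0x6d, 0x6e]
t2 = [0x6e, 0x85, 0x23, 0x41, 0x94, 0x0d, 0x6d, 0x6e]
t3 = [0x06, 0x6e, 0x6d, 0x85, 0x0d, 0x23, 0x94, 0x41]

RES = [0x06, 0x6e, 0x6d, 0x85, 0x0d, 0x23, 0x94, 0x41]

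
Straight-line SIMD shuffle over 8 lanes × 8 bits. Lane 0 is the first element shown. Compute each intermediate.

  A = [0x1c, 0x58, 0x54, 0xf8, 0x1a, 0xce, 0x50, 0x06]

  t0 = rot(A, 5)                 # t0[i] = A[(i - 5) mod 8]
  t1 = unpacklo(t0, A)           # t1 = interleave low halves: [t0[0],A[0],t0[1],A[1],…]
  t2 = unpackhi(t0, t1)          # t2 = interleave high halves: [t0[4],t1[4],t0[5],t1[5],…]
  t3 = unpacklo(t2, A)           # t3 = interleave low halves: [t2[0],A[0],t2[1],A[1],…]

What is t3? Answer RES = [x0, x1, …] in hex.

  t0: f8 1a ce 50 06 1c 58 54
  t1: f8 1c 1a 58 ce 54 50 f8
  t2: 06 ce 1c 54 58 50 54 f8
  t3: 06 1c ce 58 1c 54 54 f8

RES = [ 0x06  0x1c  0xce  0x58  0x1c  0x54  0x54  0xf8 ]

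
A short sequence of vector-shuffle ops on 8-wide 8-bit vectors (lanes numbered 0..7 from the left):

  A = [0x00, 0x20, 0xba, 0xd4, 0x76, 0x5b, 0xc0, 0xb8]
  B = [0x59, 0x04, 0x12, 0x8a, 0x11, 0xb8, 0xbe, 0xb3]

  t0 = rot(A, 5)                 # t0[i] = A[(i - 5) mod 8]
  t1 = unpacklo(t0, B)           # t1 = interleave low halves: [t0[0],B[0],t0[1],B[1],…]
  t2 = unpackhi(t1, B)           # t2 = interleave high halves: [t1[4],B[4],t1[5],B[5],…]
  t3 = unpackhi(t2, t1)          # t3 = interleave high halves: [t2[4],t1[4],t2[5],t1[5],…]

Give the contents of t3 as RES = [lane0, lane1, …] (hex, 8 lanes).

t0 = [0xd4, 0x76, 0x5b, 0xc0, 0xb8, 0x00, 0x20, 0xba]
t1 = [0xd4, 0x59, 0x76, 0x04, 0x5b, 0x12, 0xc0, 0x8a]
t2 = [0x5b, 0x11, 0x12, 0xb8, 0xc0, 0xbe, 0x8a, 0xb3]
t3 = [0xc0, 0x5b, 0xbe, 0x12, 0x8a, 0xc0, 0xb3, 0x8a]

RES = [0xc0, 0x5b, 0xbe, 0x12, 0x8a, 0xc0, 0xb3, 0x8a]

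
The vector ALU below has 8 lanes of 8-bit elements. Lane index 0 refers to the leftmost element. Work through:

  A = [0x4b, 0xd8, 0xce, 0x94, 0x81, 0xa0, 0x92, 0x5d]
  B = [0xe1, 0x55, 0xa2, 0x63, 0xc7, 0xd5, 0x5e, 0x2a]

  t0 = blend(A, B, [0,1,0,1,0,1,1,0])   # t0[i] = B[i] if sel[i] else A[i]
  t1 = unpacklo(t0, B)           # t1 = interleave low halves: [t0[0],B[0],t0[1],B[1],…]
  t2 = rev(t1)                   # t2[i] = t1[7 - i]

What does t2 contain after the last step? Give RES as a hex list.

→ t0 |4b|55|ce|63|81|d5|5e|5d|
→ t1 |4b|e1|55|55|ce|a2|63|63|
→ t2 |63|63|a2|ce|55|55|e1|4b|

RES = [ 0x63  0x63  0xa2  0xce  0x55  0x55  0xe1  0x4b ]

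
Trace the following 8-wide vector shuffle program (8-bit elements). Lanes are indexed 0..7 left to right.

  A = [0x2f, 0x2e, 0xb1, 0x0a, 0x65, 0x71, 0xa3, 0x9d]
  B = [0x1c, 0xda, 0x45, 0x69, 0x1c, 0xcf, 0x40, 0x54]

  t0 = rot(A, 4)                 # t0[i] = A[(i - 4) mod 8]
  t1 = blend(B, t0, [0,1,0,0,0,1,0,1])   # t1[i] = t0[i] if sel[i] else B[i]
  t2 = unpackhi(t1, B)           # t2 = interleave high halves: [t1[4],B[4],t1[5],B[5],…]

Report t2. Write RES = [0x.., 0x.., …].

RES = [ 0x1c  0x1c  0x2e  0xcf  0x40  0x40  0x0a  0x54 ]

  t0: 65 71 a3 9d 2f 2e b1 0a
  t1: 1c 71 45 69 1c 2e 40 0a
  t2: 1c 1c 2e cf 40 40 0a 54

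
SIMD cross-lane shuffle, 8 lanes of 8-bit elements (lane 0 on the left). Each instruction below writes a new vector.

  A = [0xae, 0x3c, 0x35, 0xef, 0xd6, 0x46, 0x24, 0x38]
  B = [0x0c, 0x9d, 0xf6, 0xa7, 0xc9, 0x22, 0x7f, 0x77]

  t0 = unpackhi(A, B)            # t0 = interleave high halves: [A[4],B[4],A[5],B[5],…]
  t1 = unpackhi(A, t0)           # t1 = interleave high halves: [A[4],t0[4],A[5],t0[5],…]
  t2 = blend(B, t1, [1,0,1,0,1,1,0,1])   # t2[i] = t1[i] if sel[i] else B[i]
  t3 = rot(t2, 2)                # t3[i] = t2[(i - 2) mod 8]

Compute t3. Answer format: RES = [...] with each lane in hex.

t0 = [0xd6, 0xc9, 0x46, 0x22, 0x24, 0x7f, 0x38, 0x77]
t1 = [0xd6, 0x24, 0x46, 0x7f, 0x24, 0x38, 0x38, 0x77]
t2 = [0xd6, 0x9d, 0x46, 0xa7, 0x24, 0x38, 0x7f, 0x77]
t3 = [0x7f, 0x77, 0xd6, 0x9d, 0x46, 0xa7, 0x24, 0x38]

RES = [0x7f, 0x77, 0xd6, 0x9d, 0x46, 0xa7, 0x24, 0x38]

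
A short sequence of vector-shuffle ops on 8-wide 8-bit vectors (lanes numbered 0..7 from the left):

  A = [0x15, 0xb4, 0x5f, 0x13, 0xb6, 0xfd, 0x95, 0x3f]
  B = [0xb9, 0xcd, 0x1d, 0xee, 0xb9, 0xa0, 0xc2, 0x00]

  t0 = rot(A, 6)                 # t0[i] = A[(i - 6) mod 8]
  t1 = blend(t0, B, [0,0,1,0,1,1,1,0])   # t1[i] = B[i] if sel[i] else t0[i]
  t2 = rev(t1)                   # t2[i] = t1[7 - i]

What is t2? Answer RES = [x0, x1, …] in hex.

→ t0 |5f|13|b6|fd|95|3f|15|b4|
→ t1 |5f|13|1d|fd|b9|a0|c2|b4|
→ t2 |b4|c2|a0|b9|fd|1d|13|5f|

RES = [ 0xb4  0xc2  0xa0  0xb9  0xfd  0x1d  0x13  0x5f ]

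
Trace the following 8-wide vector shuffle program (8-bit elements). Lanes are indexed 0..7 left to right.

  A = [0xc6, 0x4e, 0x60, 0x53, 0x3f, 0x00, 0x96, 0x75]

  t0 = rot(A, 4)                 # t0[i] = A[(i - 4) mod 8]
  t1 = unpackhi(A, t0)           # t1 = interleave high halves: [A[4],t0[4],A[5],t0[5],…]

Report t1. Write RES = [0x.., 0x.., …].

RES = [0x3f, 0xc6, 0x00, 0x4e, 0x96, 0x60, 0x75, 0x53]

→ t0 |3f|00|96|75|c6|4e|60|53|
→ t1 |3f|c6|00|4e|96|60|75|53|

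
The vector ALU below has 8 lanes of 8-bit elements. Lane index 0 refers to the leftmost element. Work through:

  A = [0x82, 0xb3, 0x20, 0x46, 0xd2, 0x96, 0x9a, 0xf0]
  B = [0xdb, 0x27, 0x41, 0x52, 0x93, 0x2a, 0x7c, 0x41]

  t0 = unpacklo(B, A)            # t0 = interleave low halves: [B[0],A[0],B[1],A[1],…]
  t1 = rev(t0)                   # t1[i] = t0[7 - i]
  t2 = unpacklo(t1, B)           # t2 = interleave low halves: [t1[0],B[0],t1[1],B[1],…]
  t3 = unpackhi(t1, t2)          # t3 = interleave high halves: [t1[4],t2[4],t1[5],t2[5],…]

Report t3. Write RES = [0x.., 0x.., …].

RES = [0xb3, 0x20, 0x27, 0x41, 0x82, 0x41, 0xdb, 0x52]

→ t0 |db|82|27|b3|41|20|52|46|
→ t1 |46|52|20|41|b3|27|82|db|
→ t2 |46|db|52|27|20|41|41|52|
→ t3 |b3|20|27|41|82|41|db|52|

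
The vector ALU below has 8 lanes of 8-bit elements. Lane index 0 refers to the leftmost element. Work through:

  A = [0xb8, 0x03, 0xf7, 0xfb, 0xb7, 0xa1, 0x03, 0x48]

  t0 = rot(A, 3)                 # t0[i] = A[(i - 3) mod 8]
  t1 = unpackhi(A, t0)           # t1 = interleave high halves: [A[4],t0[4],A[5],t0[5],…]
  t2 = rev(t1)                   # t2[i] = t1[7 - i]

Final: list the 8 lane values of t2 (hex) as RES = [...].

→ t0 |a1|03|48|b8|03|f7|fb|b7|
→ t1 |b7|03|a1|f7|03|fb|48|b7|
→ t2 |b7|48|fb|03|f7|a1|03|b7|

RES = [ 0xb7  0x48  0xfb  0x03  0xf7  0xa1  0x03  0xb7 ]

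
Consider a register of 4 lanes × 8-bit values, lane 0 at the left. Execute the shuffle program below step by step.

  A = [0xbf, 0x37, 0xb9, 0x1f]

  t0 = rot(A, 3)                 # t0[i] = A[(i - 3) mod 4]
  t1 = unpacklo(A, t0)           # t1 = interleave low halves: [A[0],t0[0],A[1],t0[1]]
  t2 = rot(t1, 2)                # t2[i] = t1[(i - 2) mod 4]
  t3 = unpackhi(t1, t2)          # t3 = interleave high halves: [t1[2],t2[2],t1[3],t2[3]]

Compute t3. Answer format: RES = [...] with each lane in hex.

RES = [0x37, 0xbf, 0xb9, 0x37]

  t0: 37 b9 1f bf
  t1: bf 37 37 b9
  t2: 37 b9 bf 37
  t3: 37 bf b9 37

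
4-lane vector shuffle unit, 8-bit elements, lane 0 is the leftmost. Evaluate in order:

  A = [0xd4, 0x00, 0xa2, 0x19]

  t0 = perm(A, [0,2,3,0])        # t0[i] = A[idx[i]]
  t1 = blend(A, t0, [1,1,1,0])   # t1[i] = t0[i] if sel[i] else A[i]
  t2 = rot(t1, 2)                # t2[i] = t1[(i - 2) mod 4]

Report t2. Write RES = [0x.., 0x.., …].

RES = [ 0x19  0x19  0xd4  0xa2 ]

t0 = [0xd4, 0xa2, 0x19, 0xd4]
t1 = [0xd4, 0xa2, 0x19, 0x19]
t2 = [0x19, 0x19, 0xd4, 0xa2]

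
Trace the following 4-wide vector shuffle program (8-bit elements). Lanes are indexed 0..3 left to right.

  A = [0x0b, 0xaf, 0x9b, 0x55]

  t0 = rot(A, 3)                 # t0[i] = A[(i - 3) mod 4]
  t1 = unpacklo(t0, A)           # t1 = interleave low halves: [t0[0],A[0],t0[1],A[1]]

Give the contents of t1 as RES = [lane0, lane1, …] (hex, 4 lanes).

  t0: af 9b 55 0b
  t1: af 0b 9b af

RES = [0xaf, 0x0b, 0x9b, 0xaf]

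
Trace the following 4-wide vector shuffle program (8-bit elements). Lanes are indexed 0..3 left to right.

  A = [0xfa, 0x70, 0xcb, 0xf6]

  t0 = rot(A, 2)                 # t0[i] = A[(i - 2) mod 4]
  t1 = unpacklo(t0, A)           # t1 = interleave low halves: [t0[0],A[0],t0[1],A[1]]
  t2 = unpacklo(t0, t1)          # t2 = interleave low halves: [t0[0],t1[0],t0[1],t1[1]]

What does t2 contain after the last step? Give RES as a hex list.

→ t0 |cb|f6|fa|70|
→ t1 |cb|fa|f6|70|
→ t2 |cb|cb|f6|fa|

RES = [0xcb, 0xcb, 0xf6, 0xfa]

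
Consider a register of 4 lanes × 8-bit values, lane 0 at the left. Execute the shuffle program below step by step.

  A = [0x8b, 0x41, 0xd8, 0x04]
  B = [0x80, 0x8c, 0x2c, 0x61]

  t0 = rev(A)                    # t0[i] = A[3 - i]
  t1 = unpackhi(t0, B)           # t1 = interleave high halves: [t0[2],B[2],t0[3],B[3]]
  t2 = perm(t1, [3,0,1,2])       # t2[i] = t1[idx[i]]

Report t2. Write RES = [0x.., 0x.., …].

RES = [ 0x61  0x41  0x2c  0x8b ]

  t0: 04 d8 41 8b
  t1: 41 2c 8b 61
  t2: 61 41 2c 8b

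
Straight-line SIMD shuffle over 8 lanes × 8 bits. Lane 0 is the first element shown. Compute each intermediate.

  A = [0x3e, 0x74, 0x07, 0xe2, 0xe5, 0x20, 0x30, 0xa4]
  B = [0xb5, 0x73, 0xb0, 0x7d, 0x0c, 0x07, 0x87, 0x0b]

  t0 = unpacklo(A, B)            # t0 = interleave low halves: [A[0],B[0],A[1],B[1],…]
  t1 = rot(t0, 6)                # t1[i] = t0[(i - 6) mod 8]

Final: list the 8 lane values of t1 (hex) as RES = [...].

  t0: 3e b5 74 73 07 b0 e2 7d
  t1: 74 73 07 b0 e2 7d 3e b5

RES = [0x74, 0x73, 0x07, 0xb0, 0xe2, 0x7d, 0x3e, 0xb5]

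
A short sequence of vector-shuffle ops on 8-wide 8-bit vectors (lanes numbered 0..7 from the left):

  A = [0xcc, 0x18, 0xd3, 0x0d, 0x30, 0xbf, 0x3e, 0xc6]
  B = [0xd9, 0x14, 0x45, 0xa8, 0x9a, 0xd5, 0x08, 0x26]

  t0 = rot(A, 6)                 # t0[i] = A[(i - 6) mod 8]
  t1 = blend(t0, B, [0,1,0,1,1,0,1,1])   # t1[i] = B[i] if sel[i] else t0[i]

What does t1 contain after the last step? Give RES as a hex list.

RES = [0xd3, 0x14, 0x30, 0xa8, 0x9a, 0xc6, 0x08, 0x26]

  t0: d3 0d 30 bf 3e c6 cc 18
  t1: d3 14 30 a8 9a c6 08 26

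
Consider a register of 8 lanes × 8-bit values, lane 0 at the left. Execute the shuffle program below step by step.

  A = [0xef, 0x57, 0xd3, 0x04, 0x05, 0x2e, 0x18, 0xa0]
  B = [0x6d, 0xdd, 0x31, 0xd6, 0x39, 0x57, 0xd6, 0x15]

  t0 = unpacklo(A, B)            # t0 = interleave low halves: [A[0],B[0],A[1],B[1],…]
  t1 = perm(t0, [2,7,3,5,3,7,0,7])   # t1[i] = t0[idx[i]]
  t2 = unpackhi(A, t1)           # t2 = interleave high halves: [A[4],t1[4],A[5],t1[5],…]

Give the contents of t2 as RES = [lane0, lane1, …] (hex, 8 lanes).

RES = [0x05, 0xdd, 0x2e, 0xd6, 0x18, 0xef, 0xa0, 0xd6]

→ t0 |ef|6d|57|dd|d3|31|04|d6|
→ t1 |57|d6|dd|31|dd|d6|ef|d6|
→ t2 |05|dd|2e|d6|18|ef|a0|d6|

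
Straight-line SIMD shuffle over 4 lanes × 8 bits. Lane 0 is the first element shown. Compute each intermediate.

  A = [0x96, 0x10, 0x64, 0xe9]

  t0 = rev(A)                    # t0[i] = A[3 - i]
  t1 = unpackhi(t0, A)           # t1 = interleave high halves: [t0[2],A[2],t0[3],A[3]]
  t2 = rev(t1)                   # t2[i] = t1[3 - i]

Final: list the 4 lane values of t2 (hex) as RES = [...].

RES = [0xe9, 0x96, 0x64, 0x10]

→ t0 |e9|64|10|96|
→ t1 |10|64|96|e9|
→ t2 |e9|96|64|10|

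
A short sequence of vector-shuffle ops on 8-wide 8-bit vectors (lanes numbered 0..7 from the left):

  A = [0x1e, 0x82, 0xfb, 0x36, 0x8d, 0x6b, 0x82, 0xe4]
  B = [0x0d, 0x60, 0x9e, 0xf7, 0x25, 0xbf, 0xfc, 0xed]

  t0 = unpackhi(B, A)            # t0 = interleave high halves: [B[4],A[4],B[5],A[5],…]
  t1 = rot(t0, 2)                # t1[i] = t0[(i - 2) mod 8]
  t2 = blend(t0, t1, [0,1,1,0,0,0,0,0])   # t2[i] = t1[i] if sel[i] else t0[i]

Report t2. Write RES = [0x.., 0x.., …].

t0 = [0x25, 0x8d, 0xbf, 0x6b, 0xfc, 0x82, 0xed, 0xe4]
t1 = [0xed, 0xe4, 0x25, 0x8d, 0xbf, 0x6b, 0xfc, 0x82]
t2 = [0x25, 0xe4, 0x25, 0x6b, 0xfc, 0x82, 0xed, 0xe4]

RES = [ 0x25  0xe4  0x25  0x6b  0xfc  0x82  0xed  0xe4 ]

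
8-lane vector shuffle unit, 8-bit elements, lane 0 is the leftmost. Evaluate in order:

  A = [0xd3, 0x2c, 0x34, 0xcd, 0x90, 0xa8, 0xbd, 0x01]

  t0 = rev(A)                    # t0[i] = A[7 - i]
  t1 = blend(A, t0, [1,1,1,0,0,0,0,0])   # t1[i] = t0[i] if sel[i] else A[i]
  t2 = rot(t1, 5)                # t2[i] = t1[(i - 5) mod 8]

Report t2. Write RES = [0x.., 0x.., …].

RES = [0xcd, 0x90, 0xa8, 0xbd, 0x01, 0x01, 0xbd, 0xa8]

  t0: 01 bd a8 90 cd 34 2c d3
  t1: 01 bd a8 cd 90 a8 bd 01
  t2: cd 90 a8 bd 01 01 bd a8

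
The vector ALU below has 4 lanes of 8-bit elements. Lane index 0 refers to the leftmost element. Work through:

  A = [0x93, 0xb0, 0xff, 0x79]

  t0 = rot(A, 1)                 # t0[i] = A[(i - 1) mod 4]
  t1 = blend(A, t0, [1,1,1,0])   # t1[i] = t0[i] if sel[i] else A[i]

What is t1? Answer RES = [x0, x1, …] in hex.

RES = [ 0x79  0x93  0xb0  0x79 ]

  t0: 79 93 b0 ff
  t1: 79 93 b0 79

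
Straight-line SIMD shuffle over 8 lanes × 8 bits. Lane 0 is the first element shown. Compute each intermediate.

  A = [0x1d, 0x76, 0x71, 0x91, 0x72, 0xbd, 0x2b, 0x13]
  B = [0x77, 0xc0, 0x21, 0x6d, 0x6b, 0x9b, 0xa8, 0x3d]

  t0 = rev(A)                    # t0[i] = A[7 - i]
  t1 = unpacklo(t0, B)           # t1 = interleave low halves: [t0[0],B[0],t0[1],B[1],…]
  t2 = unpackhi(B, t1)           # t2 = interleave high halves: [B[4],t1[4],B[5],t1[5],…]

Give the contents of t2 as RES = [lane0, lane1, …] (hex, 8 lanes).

  t0: 13 2b bd 72 91 71 76 1d
  t1: 13 77 2b c0 bd 21 72 6d
  t2: 6b bd 9b 21 a8 72 3d 6d

RES = [0x6b, 0xbd, 0x9b, 0x21, 0xa8, 0x72, 0x3d, 0x6d]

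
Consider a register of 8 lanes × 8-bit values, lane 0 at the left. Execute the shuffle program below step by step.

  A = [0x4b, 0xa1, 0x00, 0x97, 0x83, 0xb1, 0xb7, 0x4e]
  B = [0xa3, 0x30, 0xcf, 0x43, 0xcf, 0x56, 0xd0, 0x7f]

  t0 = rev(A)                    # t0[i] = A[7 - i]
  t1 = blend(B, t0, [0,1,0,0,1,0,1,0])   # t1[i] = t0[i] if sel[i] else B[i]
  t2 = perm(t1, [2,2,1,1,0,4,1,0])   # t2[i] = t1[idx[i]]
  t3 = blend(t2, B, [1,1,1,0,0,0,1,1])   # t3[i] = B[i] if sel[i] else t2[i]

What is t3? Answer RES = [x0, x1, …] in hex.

RES = [0xa3, 0x30, 0xcf, 0xb7, 0xa3, 0x97, 0xd0, 0x7f]

t0 = [0x4e, 0xb7, 0xb1, 0x83, 0x97, 0x00, 0xa1, 0x4b]
t1 = [0xa3, 0xb7, 0xcf, 0x43, 0x97, 0x56, 0xa1, 0x7f]
t2 = [0xcf, 0xcf, 0xb7, 0xb7, 0xa3, 0x97, 0xb7, 0xa3]
t3 = [0xa3, 0x30, 0xcf, 0xb7, 0xa3, 0x97, 0xd0, 0x7f]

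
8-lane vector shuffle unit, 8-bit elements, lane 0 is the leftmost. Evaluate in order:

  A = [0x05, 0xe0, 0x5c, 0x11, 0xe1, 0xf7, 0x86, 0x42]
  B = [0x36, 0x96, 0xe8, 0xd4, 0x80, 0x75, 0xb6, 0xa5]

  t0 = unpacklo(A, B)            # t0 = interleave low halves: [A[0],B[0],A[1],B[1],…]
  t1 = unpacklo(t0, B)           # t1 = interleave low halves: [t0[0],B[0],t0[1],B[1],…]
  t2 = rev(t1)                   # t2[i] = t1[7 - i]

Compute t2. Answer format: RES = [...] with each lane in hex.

t0 = [0x05, 0x36, 0xe0, 0x96, 0x5c, 0xe8, 0x11, 0xd4]
t1 = [0x05, 0x36, 0x36, 0x96, 0xe0, 0xe8, 0x96, 0xd4]
t2 = [0xd4, 0x96, 0xe8, 0xe0, 0x96, 0x36, 0x36, 0x05]

RES = [0xd4, 0x96, 0xe8, 0xe0, 0x96, 0x36, 0x36, 0x05]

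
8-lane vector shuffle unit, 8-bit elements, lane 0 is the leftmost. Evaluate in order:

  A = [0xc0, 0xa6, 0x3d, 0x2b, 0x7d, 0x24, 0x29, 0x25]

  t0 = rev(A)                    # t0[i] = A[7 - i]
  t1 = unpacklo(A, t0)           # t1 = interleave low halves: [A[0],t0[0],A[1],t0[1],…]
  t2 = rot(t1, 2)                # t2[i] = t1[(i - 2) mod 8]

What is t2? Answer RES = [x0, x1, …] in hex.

RES = [ 0x2b  0x7d  0xc0  0x25  0xa6  0x29  0x3d  0x24 ]

→ t0 |25|29|24|7d|2b|3d|a6|c0|
→ t1 |c0|25|a6|29|3d|24|2b|7d|
→ t2 |2b|7d|c0|25|a6|29|3d|24|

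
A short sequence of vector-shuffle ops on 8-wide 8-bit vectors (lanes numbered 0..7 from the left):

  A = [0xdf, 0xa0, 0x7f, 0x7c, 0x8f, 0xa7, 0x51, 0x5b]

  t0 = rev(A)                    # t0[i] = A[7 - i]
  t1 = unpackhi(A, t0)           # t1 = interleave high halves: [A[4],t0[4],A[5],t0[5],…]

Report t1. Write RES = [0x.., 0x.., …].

RES = [ 0x8f  0x7c  0xa7  0x7f  0x51  0xa0  0x5b  0xdf ]

→ t0 |5b|51|a7|8f|7c|7f|a0|df|
→ t1 |8f|7c|a7|7f|51|a0|5b|df|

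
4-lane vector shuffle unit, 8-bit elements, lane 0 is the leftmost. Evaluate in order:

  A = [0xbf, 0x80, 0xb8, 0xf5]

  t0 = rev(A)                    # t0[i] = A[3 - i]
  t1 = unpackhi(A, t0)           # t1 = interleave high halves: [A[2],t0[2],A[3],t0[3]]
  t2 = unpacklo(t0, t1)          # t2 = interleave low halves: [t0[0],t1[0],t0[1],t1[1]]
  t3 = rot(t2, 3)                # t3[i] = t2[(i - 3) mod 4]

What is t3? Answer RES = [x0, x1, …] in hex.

→ t0 |f5|b8|80|bf|
→ t1 |b8|80|f5|bf|
→ t2 |f5|b8|b8|80|
→ t3 |b8|b8|80|f5|

RES = [ 0xb8  0xb8  0x80  0xf5 ]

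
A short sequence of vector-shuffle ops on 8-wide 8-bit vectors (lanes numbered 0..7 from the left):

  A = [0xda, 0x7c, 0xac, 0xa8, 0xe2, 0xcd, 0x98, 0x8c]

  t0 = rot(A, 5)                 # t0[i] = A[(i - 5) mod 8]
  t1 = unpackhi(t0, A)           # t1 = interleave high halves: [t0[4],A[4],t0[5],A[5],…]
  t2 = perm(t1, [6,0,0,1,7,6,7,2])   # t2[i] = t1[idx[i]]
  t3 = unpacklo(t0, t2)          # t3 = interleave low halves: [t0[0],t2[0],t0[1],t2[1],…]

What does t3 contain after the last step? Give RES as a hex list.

RES = [ 0xa8  0xac  0xe2  0x8c  0xcd  0x8c  0x98  0xe2 ]

→ t0 |a8|e2|cd|98|8c|da|7c|ac|
→ t1 |8c|e2|da|cd|7c|98|ac|8c|
→ t2 |ac|8c|8c|e2|8c|ac|8c|da|
→ t3 |a8|ac|e2|8c|cd|8c|98|e2|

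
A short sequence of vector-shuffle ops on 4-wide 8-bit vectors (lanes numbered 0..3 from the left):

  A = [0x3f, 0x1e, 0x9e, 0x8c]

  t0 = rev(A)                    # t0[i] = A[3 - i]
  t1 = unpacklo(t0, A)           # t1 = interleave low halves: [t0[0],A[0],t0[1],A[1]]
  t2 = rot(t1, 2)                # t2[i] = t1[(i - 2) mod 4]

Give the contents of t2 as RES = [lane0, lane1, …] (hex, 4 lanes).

RES = [0x9e, 0x1e, 0x8c, 0x3f]

→ t0 |8c|9e|1e|3f|
→ t1 |8c|3f|9e|1e|
→ t2 |9e|1e|8c|3f|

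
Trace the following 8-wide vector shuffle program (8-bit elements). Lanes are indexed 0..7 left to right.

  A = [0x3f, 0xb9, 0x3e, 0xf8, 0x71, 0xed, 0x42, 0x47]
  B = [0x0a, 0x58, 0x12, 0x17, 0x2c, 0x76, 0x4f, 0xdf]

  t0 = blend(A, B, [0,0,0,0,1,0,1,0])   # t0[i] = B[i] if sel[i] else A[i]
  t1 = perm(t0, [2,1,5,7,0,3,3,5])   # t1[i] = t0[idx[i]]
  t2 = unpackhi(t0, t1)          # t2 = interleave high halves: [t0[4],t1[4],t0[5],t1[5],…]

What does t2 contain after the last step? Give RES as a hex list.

t0 = [0x3f, 0xb9, 0x3e, 0xf8, 0x2c, 0xed, 0x4f, 0x47]
t1 = [0x3e, 0xb9, 0xed, 0x47, 0x3f, 0xf8, 0xf8, 0xed]
t2 = [0x2c, 0x3f, 0xed, 0xf8, 0x4f, 0xf8, 0x47, 0xed]

RES = [0x2c, 0x3f, 0xed, 0xf8, 0x4f, 0xf8, 0x47, 0xed]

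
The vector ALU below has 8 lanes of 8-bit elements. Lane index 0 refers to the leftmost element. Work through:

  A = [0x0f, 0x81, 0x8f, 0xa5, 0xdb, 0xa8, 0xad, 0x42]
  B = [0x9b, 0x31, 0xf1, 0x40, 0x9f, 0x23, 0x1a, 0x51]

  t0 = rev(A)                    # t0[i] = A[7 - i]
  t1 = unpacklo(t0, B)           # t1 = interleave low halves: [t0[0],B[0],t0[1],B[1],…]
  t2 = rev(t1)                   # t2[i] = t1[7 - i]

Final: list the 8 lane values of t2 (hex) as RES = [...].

  t0: 42 ad a8 db a5 8f 81 0f
  t1: 42 9b ad 31 a8 f1 db 40
  t2: 40 db f1 a8 31 ad 9b 42

RES = [0x40, 0xdb, 0xf1, 0xa8, 0x31, 0xad, 0x9b, 0x42]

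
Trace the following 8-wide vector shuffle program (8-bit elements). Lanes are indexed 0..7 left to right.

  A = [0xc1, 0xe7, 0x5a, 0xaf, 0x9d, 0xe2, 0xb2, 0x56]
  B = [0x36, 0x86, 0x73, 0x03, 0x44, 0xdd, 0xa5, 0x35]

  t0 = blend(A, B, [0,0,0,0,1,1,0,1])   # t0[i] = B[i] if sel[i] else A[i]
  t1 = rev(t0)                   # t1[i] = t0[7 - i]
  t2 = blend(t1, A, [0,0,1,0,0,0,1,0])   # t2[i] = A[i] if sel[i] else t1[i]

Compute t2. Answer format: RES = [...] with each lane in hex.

t0 = [0xc1, 0xe7, 0x5a, 0xaf, 0x44, 0xdd, 0xb2, 0x35]
t1 = [0x35, 0xb2, 0xdd, 0x44, 0xaf, 0x5a, 0xe7, 0xc1]
t2 = [0x35, 0xb2, 0x5a, 0x44, 0xaf, 0x5a, 0xb2, 0xc1]

RES = [0x35, 0xb2, 0x5a, 0x44, 0xaf, 0x5a, 0xb2, 0xc1]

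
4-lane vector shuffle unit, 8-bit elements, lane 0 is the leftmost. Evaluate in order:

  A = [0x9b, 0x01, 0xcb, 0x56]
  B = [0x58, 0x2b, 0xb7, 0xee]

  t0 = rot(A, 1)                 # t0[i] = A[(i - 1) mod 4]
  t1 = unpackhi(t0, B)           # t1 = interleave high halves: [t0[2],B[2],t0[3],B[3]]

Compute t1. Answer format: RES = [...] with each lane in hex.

RES = [ 0x01  0xb7  0xcb  0xee ]

  t0: 56 9b 01 cb
  t1: 01 b7 cb ee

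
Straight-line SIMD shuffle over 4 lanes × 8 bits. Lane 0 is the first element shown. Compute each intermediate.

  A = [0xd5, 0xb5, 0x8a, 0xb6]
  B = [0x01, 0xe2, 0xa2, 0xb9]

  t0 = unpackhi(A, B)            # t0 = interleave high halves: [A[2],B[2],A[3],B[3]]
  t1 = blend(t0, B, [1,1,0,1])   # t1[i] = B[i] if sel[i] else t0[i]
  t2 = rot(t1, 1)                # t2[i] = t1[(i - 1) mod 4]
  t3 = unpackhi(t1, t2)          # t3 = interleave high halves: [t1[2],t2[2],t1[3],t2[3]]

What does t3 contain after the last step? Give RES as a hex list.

RES = [ 0xb6  0xe2  0xb9  0xb6 ]

  t0: 8a a2 b6 b9
  t1: 01 e2 b6 b9
  t2: b9 01 e2 b6
  t3: b6 e2 b9 b6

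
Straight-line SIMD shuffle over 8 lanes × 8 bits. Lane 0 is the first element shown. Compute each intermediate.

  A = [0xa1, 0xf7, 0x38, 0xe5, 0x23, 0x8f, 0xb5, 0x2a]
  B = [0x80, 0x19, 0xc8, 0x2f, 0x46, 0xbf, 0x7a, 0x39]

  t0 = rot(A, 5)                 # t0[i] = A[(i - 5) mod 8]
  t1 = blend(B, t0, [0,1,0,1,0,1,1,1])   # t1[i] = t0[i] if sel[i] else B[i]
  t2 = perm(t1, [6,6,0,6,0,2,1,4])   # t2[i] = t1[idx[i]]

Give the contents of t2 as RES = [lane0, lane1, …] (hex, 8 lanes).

t0 = [0xe5, 0x23, 0x8f, 0xb5, 0x2a, 0xa1, 0xf7, 0x38]
t1 = [0x80, 0x23, 0xc8, 0xb5, 0x46, 0xa1, 0xf7, 0x38]
t2 = [0xf7, 0xf7, 0x80, 0xf7, 0x80, 0xc8, 0x23, 0x46]

RES = [0xf7, 0xf7, 0x80, 0xf7, 0x80, 0xc8, 0x23, 0x46]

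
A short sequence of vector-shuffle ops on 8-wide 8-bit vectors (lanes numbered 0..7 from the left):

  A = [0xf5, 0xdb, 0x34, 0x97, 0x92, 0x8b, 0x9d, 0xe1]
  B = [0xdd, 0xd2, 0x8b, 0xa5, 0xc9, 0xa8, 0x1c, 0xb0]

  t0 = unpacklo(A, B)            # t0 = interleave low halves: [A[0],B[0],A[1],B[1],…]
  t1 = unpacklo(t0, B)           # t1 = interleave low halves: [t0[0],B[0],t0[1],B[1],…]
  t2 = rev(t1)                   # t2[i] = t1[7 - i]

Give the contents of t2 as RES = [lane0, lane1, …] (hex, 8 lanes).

RES = [ 0xa5  0xd2  0x8b  0xdb  0xd2  0xdd  0xdd  0xf5 ]

→ t0 |f5|dd|db|d2|34|8b|97|a5|
→ t1 |f5|dd|dd|d2|db|8b|d2|a5|
→ t2 |a5|d2|8b|db|d2|dd|dd|f5|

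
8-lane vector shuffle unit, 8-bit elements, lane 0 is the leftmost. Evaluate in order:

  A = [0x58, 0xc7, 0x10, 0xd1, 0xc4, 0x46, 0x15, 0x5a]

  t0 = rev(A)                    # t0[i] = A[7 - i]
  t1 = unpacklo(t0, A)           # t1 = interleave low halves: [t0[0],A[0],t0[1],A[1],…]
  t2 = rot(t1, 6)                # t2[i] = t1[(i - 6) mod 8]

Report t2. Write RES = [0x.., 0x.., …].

  t0: 5a 15 46 c4 d1 10 c7 58
  t1: 5a 58 15 c7 46 10 c4 d1
  t2: 15 c7 46 10 c4 d1 5a 58

RES = [0x15, 0xc7, 0x46, 0x10, 0xc4, 0xd1, 0x5a, 0x58]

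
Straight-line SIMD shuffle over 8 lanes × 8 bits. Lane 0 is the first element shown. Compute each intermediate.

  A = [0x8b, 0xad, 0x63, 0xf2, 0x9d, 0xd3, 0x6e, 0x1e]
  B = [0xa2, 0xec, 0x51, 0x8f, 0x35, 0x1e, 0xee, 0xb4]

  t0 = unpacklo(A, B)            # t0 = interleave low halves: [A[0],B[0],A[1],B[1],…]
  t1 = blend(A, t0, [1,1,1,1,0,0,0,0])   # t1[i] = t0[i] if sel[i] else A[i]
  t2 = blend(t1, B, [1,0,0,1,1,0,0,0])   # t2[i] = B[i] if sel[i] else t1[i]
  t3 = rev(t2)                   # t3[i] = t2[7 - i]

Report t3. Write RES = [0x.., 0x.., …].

t0 = [0x8b, 0xa2, 0xad, 0xec, 0x63, 0x51, 0xf2, 0x8f]
t1 = [0x8b, 0xa2, 0xad, 0xec, 0x9d, 0xd3, 0x6e, 0x1e]
t2 = [0xa2, 0xa2, 0xad, 0x8f, 0x35, 0xd3, 0x6e, 0x1e]
t3 = [0x1e, 0x6e, 0xd3, 0x35, 0x8f, 0xad, 0xa2, 0xa2]

RES = [0x1e, 0x6e, 0xd3, 0x35, 0x8f, 0xad, 0xa2, 0xa2]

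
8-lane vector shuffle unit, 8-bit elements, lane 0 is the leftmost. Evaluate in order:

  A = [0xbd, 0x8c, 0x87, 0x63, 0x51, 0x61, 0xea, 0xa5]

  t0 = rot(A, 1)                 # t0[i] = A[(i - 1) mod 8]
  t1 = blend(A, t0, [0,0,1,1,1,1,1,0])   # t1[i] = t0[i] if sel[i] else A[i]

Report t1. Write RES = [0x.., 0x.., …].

RES = [ 0xbd  0x8c  0x8c  0x87  0x63  0x51  0x61  0xa5 ]

→ t0 |a5|bd|8c|87|63|51|61|ea|
→ t1 |bd|8c|8c|87|63|51|61|a5|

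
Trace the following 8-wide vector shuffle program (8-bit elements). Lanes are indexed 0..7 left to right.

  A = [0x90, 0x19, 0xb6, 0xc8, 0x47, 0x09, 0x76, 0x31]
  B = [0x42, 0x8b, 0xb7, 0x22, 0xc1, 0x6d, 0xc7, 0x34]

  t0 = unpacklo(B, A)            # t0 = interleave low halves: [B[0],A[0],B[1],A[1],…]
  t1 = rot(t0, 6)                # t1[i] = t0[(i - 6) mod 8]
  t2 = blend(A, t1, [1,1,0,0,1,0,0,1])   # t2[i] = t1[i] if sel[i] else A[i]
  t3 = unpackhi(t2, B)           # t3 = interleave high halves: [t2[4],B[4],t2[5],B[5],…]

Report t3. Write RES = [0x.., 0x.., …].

RES = [ 0x22  0xc1  0x09  0x6d  0x76  0xc7  0x90  0x34 ]

  t0: 42 90 8b 19 b7 b6 22 c8
  t1: 8b 19 b7 b6 22 c8 42 90
  t2: 8b 19 b6 c8 22 09 76 90
  t3: 22 c1 09 6d 76 c7 90 34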